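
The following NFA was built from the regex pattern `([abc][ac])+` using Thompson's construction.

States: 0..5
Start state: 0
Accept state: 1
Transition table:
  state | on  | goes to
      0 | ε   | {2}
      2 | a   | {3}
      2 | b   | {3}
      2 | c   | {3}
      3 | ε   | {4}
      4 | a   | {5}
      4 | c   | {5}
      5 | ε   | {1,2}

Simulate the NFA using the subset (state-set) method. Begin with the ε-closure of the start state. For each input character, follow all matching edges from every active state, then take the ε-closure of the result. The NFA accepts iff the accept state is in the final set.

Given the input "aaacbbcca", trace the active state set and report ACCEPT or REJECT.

Answer: REJECT

Trace:
start: ε-closure({0}) = {0,2}
'a' @ 1: {3,4}
'a' @ 2: {1,2,5}  (accept∈set)
'a' @ 3: {3,4}
'c' @ 4: {1,2,5}  (accept∈set)
'b' @ 5: {3,4}
'b' @ 6: {}  — dead — no transitions
rest 'cca' ignored (set empty)
end set {} — state 1 not in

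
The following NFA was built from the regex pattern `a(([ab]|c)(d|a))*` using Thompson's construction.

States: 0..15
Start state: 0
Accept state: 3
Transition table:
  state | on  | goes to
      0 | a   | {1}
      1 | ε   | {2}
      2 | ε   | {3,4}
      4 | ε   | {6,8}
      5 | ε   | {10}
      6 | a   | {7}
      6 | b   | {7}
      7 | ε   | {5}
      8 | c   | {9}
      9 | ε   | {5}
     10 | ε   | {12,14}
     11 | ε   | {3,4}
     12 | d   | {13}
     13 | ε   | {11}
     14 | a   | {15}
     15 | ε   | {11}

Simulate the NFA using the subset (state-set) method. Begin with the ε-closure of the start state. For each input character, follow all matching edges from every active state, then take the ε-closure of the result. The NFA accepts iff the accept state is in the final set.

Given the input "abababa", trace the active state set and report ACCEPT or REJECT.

Answer: ACCEPT

Steps:
initial (ε-close {0}): {0}
'a' @ 1: {1,2,3,4,6,8}  (accept∈set)
'b' @ 2: {5,7,10,12,14}
'a' @ 3: {3,4,6,8,11,15}  (accept∈set)
'b' @ 4: {5,7,10,12,14}
'a' @ 5: {3,4,6,8,11,15}  (accept∈set)
'b' @ 6: {5,7,10,12,14}
'a' @ 7: {3,4,6,8,11,15}  (accept∈set)
final: {3,4,6,8,11,15}; accept 3 in set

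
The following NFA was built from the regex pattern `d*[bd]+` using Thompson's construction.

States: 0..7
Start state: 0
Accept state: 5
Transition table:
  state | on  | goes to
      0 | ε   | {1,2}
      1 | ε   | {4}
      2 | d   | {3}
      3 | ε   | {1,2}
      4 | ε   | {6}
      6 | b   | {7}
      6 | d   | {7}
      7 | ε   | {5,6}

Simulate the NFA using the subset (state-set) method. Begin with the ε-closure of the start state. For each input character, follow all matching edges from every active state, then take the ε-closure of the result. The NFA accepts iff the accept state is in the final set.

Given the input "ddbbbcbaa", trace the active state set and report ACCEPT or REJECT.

start: ε-closure({0}) = {0,1,2,4,6}
'd' @ 1: {1,2,3,4,5,6,7}  (accept∈set)
'd' @ 2: {1,2,3,4,5,6,7}  (accept∈set)
'b' @ 3: {5,6,7}  (accept∈set)
'b' @ 4: {5,6,7}  (accept∈set)
'b' @ 5: {5,6,7}  (accept∈set)
'c' @ 6: {}  — state set empty
rest 'baa' ignored (set empty)
final: {}; accept 5 not in set

Answer: REJECT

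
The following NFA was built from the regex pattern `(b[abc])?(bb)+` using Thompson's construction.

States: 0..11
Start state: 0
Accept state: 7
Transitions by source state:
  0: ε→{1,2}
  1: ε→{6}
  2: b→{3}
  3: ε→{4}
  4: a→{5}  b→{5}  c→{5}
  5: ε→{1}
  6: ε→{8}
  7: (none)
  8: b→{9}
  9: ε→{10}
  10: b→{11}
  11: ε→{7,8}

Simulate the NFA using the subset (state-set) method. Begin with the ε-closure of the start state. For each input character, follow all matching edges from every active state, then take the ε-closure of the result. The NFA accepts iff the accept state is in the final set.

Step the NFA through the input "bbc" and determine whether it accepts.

Answer: REJECT

Derivation:
start: ε-closure({0}) = {0,1,2,6,8}
'b' @ 1: {3,4,9,10}
'b' @ 2: {1,5,6,7,8,11}  [accepting]
'c' @ 3: {}  — no active states
final: {}; accept 7 not in set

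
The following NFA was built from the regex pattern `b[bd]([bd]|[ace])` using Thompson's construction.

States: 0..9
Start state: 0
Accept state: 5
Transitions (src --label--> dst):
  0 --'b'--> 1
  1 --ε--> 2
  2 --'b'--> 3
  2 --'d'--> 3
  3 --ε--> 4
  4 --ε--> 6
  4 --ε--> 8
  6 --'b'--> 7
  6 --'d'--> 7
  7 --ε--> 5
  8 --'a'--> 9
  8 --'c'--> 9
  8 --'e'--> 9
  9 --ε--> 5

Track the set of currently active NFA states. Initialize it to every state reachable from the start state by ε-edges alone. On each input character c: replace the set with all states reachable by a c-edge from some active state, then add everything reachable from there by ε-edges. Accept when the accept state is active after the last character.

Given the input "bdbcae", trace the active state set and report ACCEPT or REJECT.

S₀ = ε-closure({0}) = {0}
'b' @ 1: {1,2}
'd' @ 2: {3,4,6,8}
'b' @ 3: {5,7}  [accepting]
'c' @ 4: {}  — state set empty
rest 'ae' ignored (set empty)
final: {}; accept 5 not in set

Answer: REJECT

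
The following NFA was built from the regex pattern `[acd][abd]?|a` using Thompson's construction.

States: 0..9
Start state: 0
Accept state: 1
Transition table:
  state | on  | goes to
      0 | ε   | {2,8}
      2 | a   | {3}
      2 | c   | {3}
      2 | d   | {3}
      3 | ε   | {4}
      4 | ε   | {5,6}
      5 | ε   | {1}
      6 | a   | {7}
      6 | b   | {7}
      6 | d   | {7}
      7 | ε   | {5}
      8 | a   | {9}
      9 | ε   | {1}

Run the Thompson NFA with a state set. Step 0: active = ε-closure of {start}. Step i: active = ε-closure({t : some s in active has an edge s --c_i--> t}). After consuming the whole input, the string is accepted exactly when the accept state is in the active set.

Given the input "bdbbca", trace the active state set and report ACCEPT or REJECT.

Answer: REJECT

Trace:
initial (ε-close {0}): {0,2,8}
'b' @ 1: {}  — dead — no transitions
rest 'dbbca' ignored (set empty)
final: {}; accept 1 not in set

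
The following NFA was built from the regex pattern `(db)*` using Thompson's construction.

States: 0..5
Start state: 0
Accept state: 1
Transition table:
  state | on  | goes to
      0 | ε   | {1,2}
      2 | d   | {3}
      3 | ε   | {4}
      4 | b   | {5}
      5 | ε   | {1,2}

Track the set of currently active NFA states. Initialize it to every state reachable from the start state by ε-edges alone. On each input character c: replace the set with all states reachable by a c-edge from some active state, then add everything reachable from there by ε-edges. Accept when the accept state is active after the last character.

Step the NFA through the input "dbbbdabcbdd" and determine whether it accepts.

Answer: REJECT

Steps:
S₀ = ε-closure({0}) = {0,1,2}
'd' @ 1: {3,4}
'b' @ 2: {1,2,5}  ✓accept
'b' @ 3: {}  — dead — no transitions
rest 'bdabcbdd' ignored (set empty)
final: {}; accept 1 not in set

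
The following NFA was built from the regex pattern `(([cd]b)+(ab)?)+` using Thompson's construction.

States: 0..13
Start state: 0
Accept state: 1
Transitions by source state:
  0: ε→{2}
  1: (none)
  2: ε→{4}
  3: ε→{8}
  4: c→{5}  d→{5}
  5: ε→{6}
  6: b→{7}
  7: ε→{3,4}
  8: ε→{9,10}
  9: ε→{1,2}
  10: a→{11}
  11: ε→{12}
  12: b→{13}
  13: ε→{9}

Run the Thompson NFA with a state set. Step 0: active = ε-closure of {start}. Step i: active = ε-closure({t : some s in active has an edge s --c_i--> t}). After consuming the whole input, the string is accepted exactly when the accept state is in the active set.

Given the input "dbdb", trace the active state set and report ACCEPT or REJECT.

Answer: ACCEPT

Trace:
start: ε-closure({0}) = {0,2,4}
'd' @ 1: {5,6}
'b' @ 2: {1,2,3,4,7,8,9,10}  [accepting]
'd' @ 3: {5,6}
'b' @ 4: {1,2,3,4,7,8,9,10}  [accepting]
end set {1,2,3,4,7,8,9,10} — state 1 in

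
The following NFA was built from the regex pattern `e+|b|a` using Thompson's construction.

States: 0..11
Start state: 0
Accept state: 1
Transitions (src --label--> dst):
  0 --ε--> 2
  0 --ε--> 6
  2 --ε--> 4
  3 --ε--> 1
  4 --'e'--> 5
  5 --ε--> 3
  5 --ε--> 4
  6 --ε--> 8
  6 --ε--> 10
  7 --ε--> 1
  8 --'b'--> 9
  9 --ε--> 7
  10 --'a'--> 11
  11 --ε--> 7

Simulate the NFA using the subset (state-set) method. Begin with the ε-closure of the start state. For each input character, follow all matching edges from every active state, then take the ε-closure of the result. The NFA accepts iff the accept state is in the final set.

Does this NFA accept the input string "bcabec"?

S₀ = ε-closure({0}) = {0,2,4,6,8,10}
'b' @ 1: {1,7,9}  (accept∈set)
'c' @ 2: {}  — dead — no transitions
rest 'abec' ignored (set empty)
end set {} — state 1 not in

Answer: REJECT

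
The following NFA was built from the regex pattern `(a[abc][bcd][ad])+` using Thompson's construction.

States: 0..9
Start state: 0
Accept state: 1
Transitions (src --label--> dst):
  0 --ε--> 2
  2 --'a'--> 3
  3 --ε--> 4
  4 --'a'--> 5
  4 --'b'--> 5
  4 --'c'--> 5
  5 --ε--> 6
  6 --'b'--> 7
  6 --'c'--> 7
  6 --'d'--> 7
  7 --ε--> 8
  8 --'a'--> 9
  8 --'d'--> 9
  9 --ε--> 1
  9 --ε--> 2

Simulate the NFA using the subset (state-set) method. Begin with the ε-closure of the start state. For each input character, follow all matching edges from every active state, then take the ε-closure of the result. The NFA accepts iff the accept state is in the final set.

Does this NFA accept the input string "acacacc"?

initial (ε-close {0}): {0,2}
'a' @ 1: {3,4}
'c' @ 2: {5,6}
'a' @ 3: {}  — no active states
rest 'cacc' ignored (set empty)
after full input: {}  (accept=1 not in)

Answer: REJECT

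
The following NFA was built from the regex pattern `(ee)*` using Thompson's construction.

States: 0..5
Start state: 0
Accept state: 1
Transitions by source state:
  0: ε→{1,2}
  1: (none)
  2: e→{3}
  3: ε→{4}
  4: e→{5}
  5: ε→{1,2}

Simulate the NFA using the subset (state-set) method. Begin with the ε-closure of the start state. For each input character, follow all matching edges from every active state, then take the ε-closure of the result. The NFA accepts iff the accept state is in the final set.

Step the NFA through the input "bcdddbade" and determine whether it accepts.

start: ε-closure({0}) = {0,1,2}
'b' @ 1: {}  — dead — no transitions
rest 'cdddbade' ignored (set empty)
end set {} — state 1 not in

Answer: REJECT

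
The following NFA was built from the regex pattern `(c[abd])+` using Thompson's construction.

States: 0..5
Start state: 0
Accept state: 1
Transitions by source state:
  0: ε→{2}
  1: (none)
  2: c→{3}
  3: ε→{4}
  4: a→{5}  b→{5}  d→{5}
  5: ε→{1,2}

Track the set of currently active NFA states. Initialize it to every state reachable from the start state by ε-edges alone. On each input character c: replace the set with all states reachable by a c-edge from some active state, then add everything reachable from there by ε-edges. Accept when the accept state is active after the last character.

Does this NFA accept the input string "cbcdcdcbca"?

start: ε-closure({0}) = {0,2}
'c' @ 1: {3,4}
'b' @ 2: {1,2,5}  ✓accept
'c' @ 3: {3,4}
'd' @ 4: {1,2,5}  ✓accept
'c' @ 5: {3,4}
'd' @ 6: {1,2,5}  ✓accept
'c' @ 7: {3,4}
'b' @ 8: {1,2,5}  ✓accept
'c' @ 9: {3,4}
'a' @ 10: {1,2,5}  ✓accept
after full input: {1,2,5}  (accept=1 in)

Answer: ACCEPT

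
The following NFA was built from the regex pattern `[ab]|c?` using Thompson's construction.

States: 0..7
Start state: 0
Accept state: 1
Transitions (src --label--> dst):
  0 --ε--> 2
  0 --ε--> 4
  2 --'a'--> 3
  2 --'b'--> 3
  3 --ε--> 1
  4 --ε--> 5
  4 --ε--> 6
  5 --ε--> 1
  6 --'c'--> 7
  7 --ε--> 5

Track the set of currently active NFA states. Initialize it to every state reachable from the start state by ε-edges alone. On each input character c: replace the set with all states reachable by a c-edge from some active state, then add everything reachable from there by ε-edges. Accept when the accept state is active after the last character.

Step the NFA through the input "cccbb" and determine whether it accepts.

start: ε-closure({0}) = {0,1,2,4,5,6}
'c' @ 1: {1,5,7}  [accepting]
'c' @ 2: {}  — dead — no transitions
rest 'cbb' ignored (set empty)
final: {}; accept 1 not in set

Answer: REJECT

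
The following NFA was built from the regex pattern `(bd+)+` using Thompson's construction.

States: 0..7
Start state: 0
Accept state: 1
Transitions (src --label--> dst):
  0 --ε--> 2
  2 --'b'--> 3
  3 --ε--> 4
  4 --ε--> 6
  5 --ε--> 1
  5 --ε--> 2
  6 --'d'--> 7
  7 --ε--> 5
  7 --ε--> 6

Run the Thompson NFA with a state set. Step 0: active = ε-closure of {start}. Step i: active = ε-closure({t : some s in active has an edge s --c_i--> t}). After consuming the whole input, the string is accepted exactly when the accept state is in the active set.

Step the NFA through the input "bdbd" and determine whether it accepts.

initial (ε-close {0}): {0,2}
'b' @ 1: {3,4,6}
'd' @ 2: {1,2,5,6,7}  ✓accept
'b' @ 3: {3,4,6}
'd' @ 4: {1,2,5,6,7}  ✓accept
after full input: {1,2,5,6,7}  (accept=1 in)

Answer: ACCEPT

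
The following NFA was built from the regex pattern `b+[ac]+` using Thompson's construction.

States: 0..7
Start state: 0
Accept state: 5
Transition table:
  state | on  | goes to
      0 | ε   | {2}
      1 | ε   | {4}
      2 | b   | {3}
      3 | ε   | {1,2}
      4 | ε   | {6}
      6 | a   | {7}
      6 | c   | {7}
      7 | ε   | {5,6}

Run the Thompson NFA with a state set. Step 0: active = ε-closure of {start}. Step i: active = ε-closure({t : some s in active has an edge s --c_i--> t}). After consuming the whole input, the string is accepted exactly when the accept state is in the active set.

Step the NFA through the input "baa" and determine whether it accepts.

Answer: ACCEPT

Derivation:
initial (ε-close {0}): {0,2}
'b' @ 1: {1,2,3,4,6}
'a' @ 2: {5,6,7}  [accepting]
'a' @ 3: {5,6,7}  [accepting]
final: {5,6,7}; accept 5 in set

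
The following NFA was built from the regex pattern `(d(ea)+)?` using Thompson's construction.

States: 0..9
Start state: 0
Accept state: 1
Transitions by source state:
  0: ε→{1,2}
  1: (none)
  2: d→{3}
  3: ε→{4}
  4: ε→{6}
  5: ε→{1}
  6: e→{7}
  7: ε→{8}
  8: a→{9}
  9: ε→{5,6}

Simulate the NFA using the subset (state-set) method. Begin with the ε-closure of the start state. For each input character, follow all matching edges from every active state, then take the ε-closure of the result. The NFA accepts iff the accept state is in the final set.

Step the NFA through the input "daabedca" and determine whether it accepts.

S₀ = ε-closure({0}) = {0,1,2}
'd' @ 1: {3,4,6}
'a' @ 2: {}  — dead — no transitions
rest 'abedca' ignored (set empty)
after full input: {}  (accept=1 not in)

Answer: REJECT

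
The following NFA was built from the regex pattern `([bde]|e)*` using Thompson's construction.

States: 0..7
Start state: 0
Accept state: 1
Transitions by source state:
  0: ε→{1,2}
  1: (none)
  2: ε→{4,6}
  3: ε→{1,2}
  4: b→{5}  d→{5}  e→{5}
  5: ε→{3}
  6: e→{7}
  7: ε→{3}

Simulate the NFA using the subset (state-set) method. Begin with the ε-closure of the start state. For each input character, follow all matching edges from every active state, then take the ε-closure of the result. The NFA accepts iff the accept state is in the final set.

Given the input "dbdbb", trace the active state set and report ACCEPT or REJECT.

start: ε-closure({0}) = {0,1,2,4,6}
'd' @ 1: {1,2,3,4,5,6}  (accept∈set)
'b' @ 2: {1,2,3,4,5,6}  (accept∈set)
'd' @ 3: {1,2,3,4,5,6}  (accept∈set)
'b' @ 4: {1,2,3,4,5,6}  (accept∈set)
'b' @ 5: {1,2,3,4,5,6}  (accept∈set)
final: {1,2,3,4,5,6}; accept 1 in set

Answer: ACCEPT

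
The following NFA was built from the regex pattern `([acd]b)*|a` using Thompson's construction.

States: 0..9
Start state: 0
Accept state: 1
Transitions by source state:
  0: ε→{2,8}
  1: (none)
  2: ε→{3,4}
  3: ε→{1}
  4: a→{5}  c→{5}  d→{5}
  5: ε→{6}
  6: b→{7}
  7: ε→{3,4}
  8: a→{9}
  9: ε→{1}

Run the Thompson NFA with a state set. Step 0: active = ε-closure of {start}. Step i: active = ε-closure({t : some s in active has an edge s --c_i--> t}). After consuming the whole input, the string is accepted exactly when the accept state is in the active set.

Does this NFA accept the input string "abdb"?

S₀ = ε-closure({0}) = {0,1,2,3,4,8}
'a' @ 1: {1,5,6,9}  (accept∈set)
'b' @ 2: {1,3,4,7}  (accept∈set)
'd' @ 3: {5,6}
'b' @ 4: {1,3,4,7}  (accept∈set)
end set {1,3,4,7} — state 1 in

Answer: ACCEPT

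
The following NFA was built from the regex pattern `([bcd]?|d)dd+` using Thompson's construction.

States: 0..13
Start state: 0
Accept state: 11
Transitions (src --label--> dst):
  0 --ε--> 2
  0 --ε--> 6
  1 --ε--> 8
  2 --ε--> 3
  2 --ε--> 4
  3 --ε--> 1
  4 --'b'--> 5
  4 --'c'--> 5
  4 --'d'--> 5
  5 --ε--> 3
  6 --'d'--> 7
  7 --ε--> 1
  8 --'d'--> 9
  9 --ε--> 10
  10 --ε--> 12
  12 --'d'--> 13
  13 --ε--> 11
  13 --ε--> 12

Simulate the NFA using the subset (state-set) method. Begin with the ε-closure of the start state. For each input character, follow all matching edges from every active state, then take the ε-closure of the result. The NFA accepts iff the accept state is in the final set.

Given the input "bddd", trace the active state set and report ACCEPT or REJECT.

Answer: ACCEPT

Steps:
start: ε-closure({0}) = {0,1,2,3,4,6,8}
'b' @ 1: {1,3,5,8}
'd' @ 2: {9,10,12}
'd' @ 3: {11,12,13}  [accepting]
'd' @ 4: {11,12,13}  [accepting]
after full input: {11,12,13}  (accept=11 in)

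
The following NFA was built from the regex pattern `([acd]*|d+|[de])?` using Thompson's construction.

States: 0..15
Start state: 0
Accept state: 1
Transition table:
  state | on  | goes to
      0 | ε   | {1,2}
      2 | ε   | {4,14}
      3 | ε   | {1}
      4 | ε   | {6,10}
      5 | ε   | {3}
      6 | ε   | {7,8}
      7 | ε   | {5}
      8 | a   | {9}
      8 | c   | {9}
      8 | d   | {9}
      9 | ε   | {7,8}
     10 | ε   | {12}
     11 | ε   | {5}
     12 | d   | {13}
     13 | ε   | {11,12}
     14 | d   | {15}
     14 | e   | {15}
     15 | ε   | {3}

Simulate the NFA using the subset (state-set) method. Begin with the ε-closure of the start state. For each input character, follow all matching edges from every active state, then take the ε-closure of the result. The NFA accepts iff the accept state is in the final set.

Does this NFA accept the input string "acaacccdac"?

Answer: ACCEPT

Steps:
initial (ε-close {0}): {0,1,2,3,4,5,6,7,8,10,12,14}
'a' @ 1: {1,3,5,7,8,9}  (accept∈set)
'c' @ 2: {1,3,5,7,8,9}  (accept∈set)
'a' @ 3: {1,3,5,7,8,9}  (accept∈set)
'a' @ 4: {1,3,5,7,8,9}  (accept∈set)
'c' @ 5: {1,3,5,7,8,9}  (accept∈set)
'c' @ 6: {1,3,5,7,8,9}  (accept∈set)
'c' @ 7: {1,3,5,7,8,9}  (accept∈set)
'd' @ 8: {1,3,5,7,8,9}  (accept∈set)
'a' @ 9: {1,3,5,7,8,9}  (accept∈set)
'c' @ 10: {1,3,5,7,8,9}  (accept∈set)
after full input: {1,3,5,7,8,9}  (accept=1 in)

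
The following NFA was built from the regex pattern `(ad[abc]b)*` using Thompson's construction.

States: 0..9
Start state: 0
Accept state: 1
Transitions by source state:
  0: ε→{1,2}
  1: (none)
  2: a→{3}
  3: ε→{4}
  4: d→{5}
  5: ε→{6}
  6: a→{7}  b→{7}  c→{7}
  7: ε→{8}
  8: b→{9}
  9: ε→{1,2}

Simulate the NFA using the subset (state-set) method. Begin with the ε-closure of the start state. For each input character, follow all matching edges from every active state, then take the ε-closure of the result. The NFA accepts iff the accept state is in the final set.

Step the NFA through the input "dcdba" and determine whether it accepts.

Answer: REJECT

Derivation:
S₀ = ε-closure({0}) = {0,1,2}
'd' @ 1: {}  — state set empty
rest 'cdba' ignored (set empty)
final: {}; accept 1 not in set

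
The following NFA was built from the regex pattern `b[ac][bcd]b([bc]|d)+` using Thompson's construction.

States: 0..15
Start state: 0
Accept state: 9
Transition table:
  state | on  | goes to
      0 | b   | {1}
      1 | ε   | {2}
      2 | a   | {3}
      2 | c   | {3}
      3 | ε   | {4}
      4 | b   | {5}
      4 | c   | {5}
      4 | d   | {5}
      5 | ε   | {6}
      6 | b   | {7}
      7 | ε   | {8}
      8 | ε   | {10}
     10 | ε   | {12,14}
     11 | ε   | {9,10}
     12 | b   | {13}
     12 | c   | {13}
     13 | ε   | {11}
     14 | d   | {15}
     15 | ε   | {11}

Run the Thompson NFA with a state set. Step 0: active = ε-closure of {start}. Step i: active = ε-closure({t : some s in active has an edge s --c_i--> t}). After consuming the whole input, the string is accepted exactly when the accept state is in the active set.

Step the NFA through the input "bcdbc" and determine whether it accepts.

start: ε-closure({0}) = {0}
'b' @ 1: {1,2}
'c' @ 2: {3,4}
'd' @ 3: {5,6}
'b' @ 4: {7,8,10,12,14}
'c' @ 5: {9,10,11,12,13,14}  [accepting]
end set {9,10,11,12,13,14} — state 9 in

Answer: ACCEPT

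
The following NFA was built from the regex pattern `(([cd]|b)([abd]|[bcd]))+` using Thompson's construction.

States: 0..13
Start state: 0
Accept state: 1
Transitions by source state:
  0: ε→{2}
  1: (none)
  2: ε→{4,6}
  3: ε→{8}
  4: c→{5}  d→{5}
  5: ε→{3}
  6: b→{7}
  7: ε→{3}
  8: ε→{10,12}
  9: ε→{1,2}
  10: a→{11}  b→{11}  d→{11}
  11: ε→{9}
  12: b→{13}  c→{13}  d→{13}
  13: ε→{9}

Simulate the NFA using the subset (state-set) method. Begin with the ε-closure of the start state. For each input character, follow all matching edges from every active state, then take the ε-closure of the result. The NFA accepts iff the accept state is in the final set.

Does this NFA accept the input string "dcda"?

Answer: ACCEPT

Derivation:
start: ε-closure({0}) = {0,2,4,6}
'd' @ 1: {3,5,8,10,12}
'c' @ 2: {1,2,4,6,9,13}  (accept∈set)
'd' @ 3: {3,5,8,10,12}
'a' @ 4: {1,2,4,6,9,11}  (accept∈set)
end set {1,2,4,6,9,11} — state 1 in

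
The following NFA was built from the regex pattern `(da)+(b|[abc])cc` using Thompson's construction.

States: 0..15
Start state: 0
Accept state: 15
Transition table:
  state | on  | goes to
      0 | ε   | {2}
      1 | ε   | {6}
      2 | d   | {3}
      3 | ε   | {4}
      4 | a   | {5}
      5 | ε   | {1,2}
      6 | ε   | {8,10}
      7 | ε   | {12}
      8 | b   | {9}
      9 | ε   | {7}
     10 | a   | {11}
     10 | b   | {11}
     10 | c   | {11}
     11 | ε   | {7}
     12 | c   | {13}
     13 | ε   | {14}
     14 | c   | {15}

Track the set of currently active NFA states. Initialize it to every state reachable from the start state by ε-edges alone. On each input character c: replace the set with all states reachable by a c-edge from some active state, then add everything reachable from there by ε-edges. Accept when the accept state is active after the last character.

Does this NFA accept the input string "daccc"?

Answer: ACCEPT

Trace:
start: ε-closure({0}) = {0,2}
'd' @ 1: {3,4}
'a' @ 2: {1,2,5,6,8,10}
'c' @ 3: {7,11,12}
'c' @ 4: {13,14}
'c' @ 5: {15}  [accepting]
end set {15} — state 15 in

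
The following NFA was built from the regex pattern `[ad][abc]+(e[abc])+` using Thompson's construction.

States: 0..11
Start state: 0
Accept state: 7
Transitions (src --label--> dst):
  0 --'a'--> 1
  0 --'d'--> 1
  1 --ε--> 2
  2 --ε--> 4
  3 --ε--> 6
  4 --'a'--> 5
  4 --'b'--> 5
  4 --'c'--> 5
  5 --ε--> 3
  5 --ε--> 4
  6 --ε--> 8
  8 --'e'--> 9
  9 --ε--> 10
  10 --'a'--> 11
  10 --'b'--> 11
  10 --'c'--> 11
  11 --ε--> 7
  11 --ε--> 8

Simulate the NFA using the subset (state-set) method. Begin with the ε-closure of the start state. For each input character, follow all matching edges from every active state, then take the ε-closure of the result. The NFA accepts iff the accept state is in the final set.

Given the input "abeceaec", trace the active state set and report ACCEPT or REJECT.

initial (ε-close {0}): {0}
'a' @ 1: {1,2,4}
'b' @ 2: {3,4,5,6,8}
'e' @ 3: {9,10}
'c' @ 4: {7,8,11}  (accept∈set)
'e' @ 5: {9,10}
'a' @ 6: {7,8,11}  (accept∈set)
'e' @ 7: {9,10}
'c' @ 8: {7,8,11}  (accept∈set)
end set {7,8,11} — state 7 in

Answer: ACCEPT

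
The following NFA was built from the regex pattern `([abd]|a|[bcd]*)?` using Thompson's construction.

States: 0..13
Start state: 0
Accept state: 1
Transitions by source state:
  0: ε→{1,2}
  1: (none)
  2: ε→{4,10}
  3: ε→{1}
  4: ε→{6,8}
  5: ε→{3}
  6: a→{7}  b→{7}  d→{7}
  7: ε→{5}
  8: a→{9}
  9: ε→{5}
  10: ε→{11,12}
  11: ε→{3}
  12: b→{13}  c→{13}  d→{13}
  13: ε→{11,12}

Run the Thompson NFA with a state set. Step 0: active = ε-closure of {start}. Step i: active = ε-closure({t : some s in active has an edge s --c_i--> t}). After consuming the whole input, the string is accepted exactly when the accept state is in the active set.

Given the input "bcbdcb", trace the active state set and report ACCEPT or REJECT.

start: ε-closure({0}) = {0,1,2,3,4,6,8,10,11,12}
'b' @ 1: {1,3,5,7,11,12,13}  [accepting]
'c' @ 2: {1,3,11,12,13}  [accepting]
'b' @ 3: {1,3,11,12,13}  [accepting]
'd' @ 4: {1,3,11,12,13}  [accepting]
'c' @ 5: {1,3,11,12,13}  [accepting]
'b' @ 6: {1,3,11,12,13}  [accepting]
after full input: {1,3,11,12,13}  (accept=1 in)

Answer: ACCEPT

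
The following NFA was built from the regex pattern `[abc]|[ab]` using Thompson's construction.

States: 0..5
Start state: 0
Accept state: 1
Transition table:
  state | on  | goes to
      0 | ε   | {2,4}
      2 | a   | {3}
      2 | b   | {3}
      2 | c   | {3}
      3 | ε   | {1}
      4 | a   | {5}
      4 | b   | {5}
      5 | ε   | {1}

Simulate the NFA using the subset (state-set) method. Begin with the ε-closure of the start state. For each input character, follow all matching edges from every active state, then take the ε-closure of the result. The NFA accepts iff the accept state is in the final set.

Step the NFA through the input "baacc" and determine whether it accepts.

Answer: REJECT

Trace:
start: ε-closure({0}) = {0,2,4}
'b' @ 1: {1,3,5}  ✓accept
'a' @ 2: {}  — state set empty
rest 'acc' ignored (set empty)
final: {}; accept 1 not in set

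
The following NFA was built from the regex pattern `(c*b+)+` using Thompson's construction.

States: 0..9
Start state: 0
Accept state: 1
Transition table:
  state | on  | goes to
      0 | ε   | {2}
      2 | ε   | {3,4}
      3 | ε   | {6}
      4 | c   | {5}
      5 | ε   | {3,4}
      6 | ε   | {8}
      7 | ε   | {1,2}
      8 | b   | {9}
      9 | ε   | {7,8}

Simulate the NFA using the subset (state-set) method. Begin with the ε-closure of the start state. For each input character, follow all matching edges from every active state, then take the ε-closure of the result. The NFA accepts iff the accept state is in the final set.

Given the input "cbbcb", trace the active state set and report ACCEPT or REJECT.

Answer: ACCEPT

Steps:
start: ε-closure({0}) = {0,2,3,4,6,8}
'c' @ 1: {3,4,5,6,8}
'b' @ 2: {1,2,3,4,6,7,8,9}  [accepting]
'b' @ 3: {1,2,3,4,6,7,8,9}  [accepting]
'c' @ 4: {3,4,5,6,8}
'b' @ 5: {1,2,3,4,6,7,8,9}  [accepting]
end set {1,2,3,4,6,7,8,9} — state 1 in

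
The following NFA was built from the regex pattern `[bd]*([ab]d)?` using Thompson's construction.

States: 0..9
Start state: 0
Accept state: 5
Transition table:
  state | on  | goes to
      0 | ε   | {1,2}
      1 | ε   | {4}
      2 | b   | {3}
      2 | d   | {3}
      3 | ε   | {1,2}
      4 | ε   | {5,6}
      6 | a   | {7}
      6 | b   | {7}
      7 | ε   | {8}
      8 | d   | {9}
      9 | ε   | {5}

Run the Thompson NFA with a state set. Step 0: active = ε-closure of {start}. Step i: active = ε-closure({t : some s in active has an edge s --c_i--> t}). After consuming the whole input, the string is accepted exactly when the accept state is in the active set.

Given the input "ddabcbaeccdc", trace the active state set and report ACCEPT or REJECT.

start: ε-closure({0}) = {0,1,2,4,5,6}
'd' @ 1: {1,2,3,4,5,6}  (accept∈set)
'd' @ 2: {1,2,3,4,5,6}  (accept∈set)
'a' @ 3: {7,8}
'b' @ 4: {}  — dead — no transitions
rest 'cbaeccdc' ignored (set empty)
final: {}; accept 5 not in set

Answer: REJECT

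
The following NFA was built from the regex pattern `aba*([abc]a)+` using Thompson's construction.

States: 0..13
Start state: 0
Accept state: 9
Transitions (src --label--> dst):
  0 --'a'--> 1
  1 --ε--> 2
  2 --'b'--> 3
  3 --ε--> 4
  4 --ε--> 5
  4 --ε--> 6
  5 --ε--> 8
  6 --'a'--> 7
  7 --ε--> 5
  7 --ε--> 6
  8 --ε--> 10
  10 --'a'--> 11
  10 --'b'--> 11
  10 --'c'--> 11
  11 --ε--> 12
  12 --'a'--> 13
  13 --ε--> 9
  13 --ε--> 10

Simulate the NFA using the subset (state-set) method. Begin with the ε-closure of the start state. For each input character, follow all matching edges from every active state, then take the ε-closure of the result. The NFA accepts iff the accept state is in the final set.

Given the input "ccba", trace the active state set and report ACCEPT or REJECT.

start: ε-closure({0}) = {0}
'c' @ 1: {}  — no active states
rest 'cba' ignored (set empty)
final: {}; accept 9 not in set

Answer: REJECT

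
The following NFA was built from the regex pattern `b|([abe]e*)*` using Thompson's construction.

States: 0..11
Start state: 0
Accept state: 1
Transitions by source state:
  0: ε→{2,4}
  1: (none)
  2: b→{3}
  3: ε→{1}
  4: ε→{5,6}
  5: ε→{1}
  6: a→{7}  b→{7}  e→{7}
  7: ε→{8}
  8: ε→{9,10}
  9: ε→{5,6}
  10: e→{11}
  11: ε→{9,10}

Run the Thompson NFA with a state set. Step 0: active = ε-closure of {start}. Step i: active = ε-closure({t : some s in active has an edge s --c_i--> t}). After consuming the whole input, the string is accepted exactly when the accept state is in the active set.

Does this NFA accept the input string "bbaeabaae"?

Answer: ACCEPT

Derivation:
initial (ε-close {0}): {0,1,2,4,5,6}
'b' @ 1: {1,3,5,6,7,8,9,10}  [accepting]
'b' @ 2: {1,5,6,7,8,9,10}  [accepting]
'a' @ 3: {1,5,6,7,8,9,10}  [accepting]
'e' @ 4: {1,5,6,7,8,9,10,11}  [accepting]
'a' @ 5: {1,5,6,7,8,9,10}  [accepting]
'b' @ 6: {1,5,6,7,8,9,10}  [accepting]
'a' @ 7: {1,5,6,7,8,9,10}  [accepting]
'a' @ 8: {1,5,6,7,8,9,10}  [accepting]
'e' @ 9: {1,5,6,7,8,9,10,11}  [accepting]
end set {1,5,6,7,8,9,10,11} — state 1 in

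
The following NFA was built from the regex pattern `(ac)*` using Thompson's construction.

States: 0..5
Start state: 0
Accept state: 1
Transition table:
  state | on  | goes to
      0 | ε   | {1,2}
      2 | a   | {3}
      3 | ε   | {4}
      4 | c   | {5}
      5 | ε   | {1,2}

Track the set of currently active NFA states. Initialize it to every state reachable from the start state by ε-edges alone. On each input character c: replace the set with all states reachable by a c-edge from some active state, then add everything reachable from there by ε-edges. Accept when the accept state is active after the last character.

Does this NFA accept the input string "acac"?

initial (ε-close {0}): {0,1,2}
'a' @ 1: {3,4}
'c' @ 2: {1,2,5}  [accepting]
'a' @ 3: {3,4}
'c' @ 4: {1,2,5}  [accepting]
end set {1,2,5} — state 1 in

Answer: ACCEPT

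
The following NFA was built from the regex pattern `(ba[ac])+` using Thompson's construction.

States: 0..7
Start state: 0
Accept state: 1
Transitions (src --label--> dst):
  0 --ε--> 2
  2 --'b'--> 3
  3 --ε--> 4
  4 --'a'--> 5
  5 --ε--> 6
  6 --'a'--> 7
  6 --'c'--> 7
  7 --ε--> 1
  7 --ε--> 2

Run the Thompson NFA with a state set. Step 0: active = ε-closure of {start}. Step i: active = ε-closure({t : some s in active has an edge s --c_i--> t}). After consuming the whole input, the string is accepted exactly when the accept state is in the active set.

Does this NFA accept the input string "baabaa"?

Answer: ACCEPT

Steps:
S₀ = ε-closure({0}) = {0,2}
'b' @ 1: {3,4}
'a' @ 2: {5,6}
'a' @ 3: {1,2,7}  ✓accept
'b' @ 4: {3,4}
'a' @ 5: {5,6}
'a' @ 6: {1,2,7}  ✓accept
final: {1,2,7}; accept 1 in set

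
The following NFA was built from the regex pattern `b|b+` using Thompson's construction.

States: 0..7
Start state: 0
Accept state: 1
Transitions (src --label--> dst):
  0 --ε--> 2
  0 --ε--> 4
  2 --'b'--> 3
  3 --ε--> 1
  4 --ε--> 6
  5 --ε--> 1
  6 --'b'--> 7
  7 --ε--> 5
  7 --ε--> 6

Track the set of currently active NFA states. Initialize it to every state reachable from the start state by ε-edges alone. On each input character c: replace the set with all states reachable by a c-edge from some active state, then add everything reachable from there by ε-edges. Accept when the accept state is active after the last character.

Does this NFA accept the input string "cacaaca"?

Answer: REJECT

Trace:
start: ε-closure({0}) = {0,2,4,6}
'c' @ 1: {}  — no active states
rest 'acaaca' ignored (set empty)
end set {} — state 1 not in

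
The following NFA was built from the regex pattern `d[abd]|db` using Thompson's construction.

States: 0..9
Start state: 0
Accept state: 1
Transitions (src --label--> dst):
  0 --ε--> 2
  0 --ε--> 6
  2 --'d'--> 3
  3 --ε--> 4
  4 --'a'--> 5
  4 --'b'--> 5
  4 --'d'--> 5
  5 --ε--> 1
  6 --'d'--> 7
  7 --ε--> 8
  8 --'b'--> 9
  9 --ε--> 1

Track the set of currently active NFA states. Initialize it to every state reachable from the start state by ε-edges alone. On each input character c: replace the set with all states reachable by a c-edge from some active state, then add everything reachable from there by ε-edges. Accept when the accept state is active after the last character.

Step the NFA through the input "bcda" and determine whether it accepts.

S₀ = ε-closure({0}) = {0,2,6}
'b' @ 1: {}  — state set empty
rest 'cda' ignored (set empty)
after full input: {}  (accept=1 not in)

Answer: REJECT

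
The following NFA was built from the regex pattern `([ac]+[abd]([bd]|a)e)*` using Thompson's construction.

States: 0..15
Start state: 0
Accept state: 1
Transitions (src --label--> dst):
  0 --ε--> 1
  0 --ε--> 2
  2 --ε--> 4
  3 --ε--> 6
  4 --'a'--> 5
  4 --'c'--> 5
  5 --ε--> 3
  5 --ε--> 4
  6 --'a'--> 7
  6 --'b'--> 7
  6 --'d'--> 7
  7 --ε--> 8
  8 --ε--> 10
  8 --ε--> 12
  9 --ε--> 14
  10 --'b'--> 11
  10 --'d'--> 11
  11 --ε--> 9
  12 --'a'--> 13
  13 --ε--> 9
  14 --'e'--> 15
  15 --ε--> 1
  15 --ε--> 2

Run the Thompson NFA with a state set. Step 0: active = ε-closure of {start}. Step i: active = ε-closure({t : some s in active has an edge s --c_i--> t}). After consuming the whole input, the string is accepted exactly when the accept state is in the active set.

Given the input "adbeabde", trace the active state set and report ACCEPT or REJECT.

Answer: ACCEPT

Derivation:
start: ε-closure({0}) = {0,1,2,4}
'a' @ 1: {3,4,5,6}
'd' @ 2: {7,8,10,12}
'b' @ 3: {9,11,14}
'e' @ 4: {1,2,4,15}  [accepting]
'a' @ 5: {3,4,5,6}
'b' @ 6: {7,8,10,12}
'd' @ 7: {9,11,14}
'e' @ 8: {1,2,4,15}  [accepting]
final: {1,2,4,15}; accept 1 in set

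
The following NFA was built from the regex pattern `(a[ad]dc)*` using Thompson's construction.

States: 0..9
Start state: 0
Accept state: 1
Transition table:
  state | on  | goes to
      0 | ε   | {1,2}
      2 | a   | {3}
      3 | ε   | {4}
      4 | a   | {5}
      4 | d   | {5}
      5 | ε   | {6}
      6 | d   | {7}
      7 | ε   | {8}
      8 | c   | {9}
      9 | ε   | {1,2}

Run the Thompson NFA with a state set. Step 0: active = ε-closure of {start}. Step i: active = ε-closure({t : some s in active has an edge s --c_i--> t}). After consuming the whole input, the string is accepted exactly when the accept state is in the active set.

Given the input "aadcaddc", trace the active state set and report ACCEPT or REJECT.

start: ε-closure({0}) = {0,1,2}
'a' @ 1: {3,4}
'a' @ 2: {5,6}
'd' @ 3: {7,8}
'c' @ 4: {1,2,9}  (accept∈set)
'a' @ 5: {3,4}
'd' @ 6: {5,6}
'd' @ 7: {7,8}
'c' @ 8: {1,2,9}  (accept∈set)
end set {1,2,9} — state 1 in

Answer: ACCEPT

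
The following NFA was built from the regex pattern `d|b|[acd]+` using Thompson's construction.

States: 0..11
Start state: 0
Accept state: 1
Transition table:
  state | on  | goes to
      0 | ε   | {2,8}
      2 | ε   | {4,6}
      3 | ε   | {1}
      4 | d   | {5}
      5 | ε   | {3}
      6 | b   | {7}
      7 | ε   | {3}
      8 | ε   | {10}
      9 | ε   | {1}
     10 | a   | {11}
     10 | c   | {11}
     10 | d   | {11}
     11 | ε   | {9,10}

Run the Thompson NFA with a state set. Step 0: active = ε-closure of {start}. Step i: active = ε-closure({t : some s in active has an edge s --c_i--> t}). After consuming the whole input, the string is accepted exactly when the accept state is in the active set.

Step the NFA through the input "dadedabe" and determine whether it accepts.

start: ε-closure({0}) = {0,2,4,6,8,10}
'd' @ 1: {1,3,5,9,10,11}  (accept∈set)
'a' @ 2: {1,9,10,11}  (accept∈set)
'd' @ 3: {1,9,10,11}  (accept∈set)
'e' @ 4: {}  — no active states
rest 'dabe' ignored (set empty)
final: {}; accept 1 not in set

Answer: REJECT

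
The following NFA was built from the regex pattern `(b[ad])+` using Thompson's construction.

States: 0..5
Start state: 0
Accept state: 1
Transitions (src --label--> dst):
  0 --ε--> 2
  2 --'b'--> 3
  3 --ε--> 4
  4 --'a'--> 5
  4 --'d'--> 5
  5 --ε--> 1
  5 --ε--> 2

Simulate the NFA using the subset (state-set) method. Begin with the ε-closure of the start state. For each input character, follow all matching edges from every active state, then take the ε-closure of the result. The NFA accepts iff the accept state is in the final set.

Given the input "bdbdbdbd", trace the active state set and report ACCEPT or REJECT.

Answer: ACCEPT

Steps:
start: ε-closure({0}) = {0,2}
'b' @ 1: {3,4}
'd' @ 2: {1,2,5}  ✓accept
'b' @ 3: {3,4}
'd' @ 4: {1,2,5}  ✓accept
'b' @ 5: {3,4}
'd' @ 6: {1,2,5}  ✓accept
'b' @ 7: {3,4}
'd' @ 8: {1,2,5}  ✓accept
end set {1,2,5} — state 1 in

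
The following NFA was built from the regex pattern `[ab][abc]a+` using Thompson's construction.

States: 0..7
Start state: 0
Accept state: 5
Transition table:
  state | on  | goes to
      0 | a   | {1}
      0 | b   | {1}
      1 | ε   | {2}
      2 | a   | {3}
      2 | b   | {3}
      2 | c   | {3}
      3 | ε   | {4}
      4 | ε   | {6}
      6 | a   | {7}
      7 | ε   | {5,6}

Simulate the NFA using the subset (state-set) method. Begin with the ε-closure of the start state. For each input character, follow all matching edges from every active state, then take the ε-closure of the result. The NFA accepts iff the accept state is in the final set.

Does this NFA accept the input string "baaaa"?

Answer: ACCEPT

Derivation:
initial (ε-close {0}): {0}
'b' @ 1: {1,2}
'a' @ 2: {3,4,6}
'a' @ 3: {5,6,7}  (accept∈set)
'a' @ 4: {5,6,7}  (accept∈set)
'a' @ 5: {5,6,7}  (accept∈set)
final: {5,6,7}; accept 5 in set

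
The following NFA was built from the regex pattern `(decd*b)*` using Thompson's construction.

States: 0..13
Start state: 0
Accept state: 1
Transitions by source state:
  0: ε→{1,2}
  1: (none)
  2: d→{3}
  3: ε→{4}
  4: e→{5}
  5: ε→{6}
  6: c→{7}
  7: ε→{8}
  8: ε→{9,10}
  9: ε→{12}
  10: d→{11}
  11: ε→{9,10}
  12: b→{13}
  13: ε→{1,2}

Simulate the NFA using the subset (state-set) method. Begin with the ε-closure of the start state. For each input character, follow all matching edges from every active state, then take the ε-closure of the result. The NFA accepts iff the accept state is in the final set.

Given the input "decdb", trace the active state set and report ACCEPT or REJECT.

start: ε-closure({0}) = {0,1,2}
'd' @ 1: {3,4}
'e' @ 2: {5,6}
'c' @ 3: {7,8,9,10,12}
'd' @ 4: {9,10,11,12}
'b' @ 5: {1,2,13}  (accept∈set)
end set {1,2,13} — state 1 in

Answer: ACCEPT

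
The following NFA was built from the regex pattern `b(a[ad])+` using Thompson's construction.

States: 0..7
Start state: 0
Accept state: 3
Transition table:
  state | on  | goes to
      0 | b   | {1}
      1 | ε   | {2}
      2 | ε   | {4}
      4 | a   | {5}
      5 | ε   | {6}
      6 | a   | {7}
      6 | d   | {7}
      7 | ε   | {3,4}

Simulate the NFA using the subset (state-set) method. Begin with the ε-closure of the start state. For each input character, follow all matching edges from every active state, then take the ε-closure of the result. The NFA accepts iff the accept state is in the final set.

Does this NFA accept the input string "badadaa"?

start: ε-closure({0}) = {0}
'b' @ 1: {1,2,4}
'a' @ 2: {5,6}
'd' @ 3: {3,4,7}  [accepting]
'a' @ 4: {5,6}
'd' @ 5: {3,4,7}  [accepting]
'a' @ 6: {5,6}
'a' @ 7: {3,4,7}  [accepting]
end set {3,4,7} — state 3 in

Answer: ACCEPT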